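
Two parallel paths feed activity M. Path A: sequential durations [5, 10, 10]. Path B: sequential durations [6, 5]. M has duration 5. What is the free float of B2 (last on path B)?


ES(B2) = sum of predecessors on chain B = 6
EF(B2) = ES + duration = 6 + 5 = 11
Successor of B2 is M. ES(M) = max(sum(A), sum(B)) = max(25, 11) = 25
Free float = ES(successor) - EF(current) = 25 - 11 = 14

14


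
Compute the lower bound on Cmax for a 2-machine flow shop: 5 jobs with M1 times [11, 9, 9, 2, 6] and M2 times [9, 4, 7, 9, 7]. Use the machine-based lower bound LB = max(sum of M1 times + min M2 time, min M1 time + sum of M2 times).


LB1 = sum(M1 times) + min(M2 times) = 37 + 4 = 41
LB2 = min(M1 times) + sum(M2 times) = 2 + 36 = 38
Lower bound = max(LB1, LB2) = max(41, 38) = 41

41


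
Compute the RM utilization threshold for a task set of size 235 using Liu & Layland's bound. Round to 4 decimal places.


Compute 2^(1/235) = 1.0029539167
Subtract 1: 1.0029539167 - 1 = 0.0029539167
Multiply by n: 235 * 0.0029539167 = 0.6941704245
Round to 4 dp: 0.6942

0.6942


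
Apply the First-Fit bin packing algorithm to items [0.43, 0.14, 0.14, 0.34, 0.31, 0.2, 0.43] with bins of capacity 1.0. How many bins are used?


Place items sequentially using First-Fit:
  Item 0.43 -> new Bin 1
  Item 0.14 -> Bin 1 (now 0.57)
  Item 0.14 -> Bin 1 (now 0.71)
  Item 0.34 -> new Bin 2
  Item 0.31 -> Bin 2 (now 0.65)
  Item 0.2 -> Bin 1 (now 0.91)
  Item 0.43 -> new Bin 3
Total bins used = 3

3


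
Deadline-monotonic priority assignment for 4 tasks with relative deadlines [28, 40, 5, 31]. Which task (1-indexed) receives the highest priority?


Sort tasks by relative deadline (ascending):
  Task 3: deadline = 5
  Task 1: deadline = 28
  Task 4: deadline = 31
  Task 2: deadline = 40
Priority order (highest first): [3, 1, 4, 2]
Highest priority task = 3

3


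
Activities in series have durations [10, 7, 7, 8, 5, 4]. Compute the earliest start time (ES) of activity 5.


Activity 5 starts after activities 1 through 4 complete.
Predecessor durations: [10, 7, 7, 8]
ES = 10 + 7 + 7 + 8 = 32

32


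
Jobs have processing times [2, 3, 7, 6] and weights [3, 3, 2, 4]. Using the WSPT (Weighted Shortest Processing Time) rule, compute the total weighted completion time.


Compute p/w ratios and sort ascending (WSPT): [(2, 3), (3, 3), (6, 4), (7, 2)]
Compute weighted completion times:
  Job (p=2,w=3): C=2, w*C=3*2=6
  Job (p=3,w=3): C=5, w*C=3*5=15
  Job (p=6,w=4): C=11, w*C=4*11=44
  Job (p=7,w=2): C=18, w*C=2*18=36
Total weighted completion time = 101

101


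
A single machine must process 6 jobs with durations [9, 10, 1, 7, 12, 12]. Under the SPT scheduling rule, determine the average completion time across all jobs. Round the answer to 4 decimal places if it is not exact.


Sort jobs by processing time (SPT order): [1, 7, 9, 10, 12, 12]
Compute completion times sequentially:
  Job 1: processing = 1, completes at 1
  Job 2: processing = 7, completes at 8
  Job 3: processing = 9, completes at 17
  Job 4: processing = 10, completes at 27
  Job 5: processing = 12, completes at 39
  Job 6: processing = 12, completes at 51
Sum of completion times = 143
Average completion time = 143/6 = 23.8333

23.8333


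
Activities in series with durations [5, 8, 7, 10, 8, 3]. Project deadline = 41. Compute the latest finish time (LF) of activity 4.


LF(activity 4) = deadline - sum of successor durations
Successors: activities 5 through 6 with durations [8, 3]
Sum of successor durations = 11
LF = 41 - 11 = 30

30


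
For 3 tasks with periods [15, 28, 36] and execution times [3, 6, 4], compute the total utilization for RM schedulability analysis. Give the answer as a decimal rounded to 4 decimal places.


Compute individual utilizations (exact fractions):
  Task 1: C/T = 3/15 = 1/5 (approx. 0.2)
  Task 2: C/T = 6/28 = 3/14 (approx. 0.2143)
  Task 3: C/T = 4/36 = 1/9 (approx. 0.1111)
Total utilization U = 1/5 + 3/14 + 1/9 = 331/630
Rounded to 4 decimal places: U = 0.5254
RM (Liu & Layland) bound for 3 tasks = 0.779763; compare with U = 331/630 (approx. 0.525397)
U <= bound, so schedulable by RM sufficient condition.

0.5254


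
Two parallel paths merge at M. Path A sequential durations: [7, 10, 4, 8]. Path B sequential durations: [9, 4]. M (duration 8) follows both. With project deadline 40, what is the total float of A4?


Forward pass: ES(A4) = sum of predecessors on chain A = 21
EF = ES + duration = 21 + 8 = 29
Backward pass: LF(M) = deadline = 40; LS(M) = 40 - 8 = 32
LF(A4) = LS(M) - sum(successors on chain A) = 32 - 0 = 32
LS = LF - duration = 32 - 8 = 24
Total float = LS - ES = 24 - 21 = 3

3


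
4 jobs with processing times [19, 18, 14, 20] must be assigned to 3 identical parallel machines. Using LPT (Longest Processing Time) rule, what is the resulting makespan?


Sort jobs in decreasing order (LPT): [20, 19, 18, 14]
Assign each job to the least loaded machine:
  Machine 1: jobs [20], load = 20
  Machine 2: jobs [19], load = 19
  Machine 3: jobs [18, 14], load = 32
Makespan = max load = 32

32


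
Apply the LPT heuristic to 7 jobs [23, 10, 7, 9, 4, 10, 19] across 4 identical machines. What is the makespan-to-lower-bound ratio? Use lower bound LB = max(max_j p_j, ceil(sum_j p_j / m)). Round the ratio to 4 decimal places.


LPT order: [23, 19, 10, 10, 9, 7, 4]
Machine loads after assignment: [23, 19, 19, 21]
LPT makespan = 23
Lower bound = max(max_job, ceil(total/4)) = max(23, 21) = 23
Ratio = 23 / 23 = 1.0

1.0


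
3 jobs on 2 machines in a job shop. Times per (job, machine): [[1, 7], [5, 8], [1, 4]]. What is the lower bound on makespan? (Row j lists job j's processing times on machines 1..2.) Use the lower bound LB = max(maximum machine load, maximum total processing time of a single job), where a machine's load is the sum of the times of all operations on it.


Machine loads:
  Machine 1: 1 + 5 + 1 = 7
  Machine 2: 7 + 8 + 4 = 19
Max machine load = 19
Job totals:
  Job 1: 8
  Job 2: 13
  Job 3: 5
Max job total = 13
Lower bound = max(19, 13) = 19

19


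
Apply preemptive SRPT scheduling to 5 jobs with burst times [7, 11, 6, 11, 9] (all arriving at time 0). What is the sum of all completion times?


Since all jobs arrive at t=0, SRPT equals SPT ordering.
SPT order: [6, 7, 9, 11, 11]
Completion times:
  Job 1: p=6, C=6
  Job 2: p=7, C=13
  Job 3: p=9, C=22
  Job 4: p=11, C=33
  Job 5: p=11, C=44
Total completion time = 6 + 13 + 22 + 33 + 44 = 118

118


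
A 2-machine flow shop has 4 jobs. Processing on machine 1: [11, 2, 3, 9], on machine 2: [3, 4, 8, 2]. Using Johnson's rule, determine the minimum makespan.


Apply Johnson's rule:
  Group 1 (a <= b): [(2, 2, 4), (3, 3, 8)]
  Group 2 (a > b): [(1, 11, 3), (4, 9, 2)]
Optimal job order: [2, 3, 1, 4]
Schedule:
  Job 2: M1 done at 2, M2 done at 6
  Job 3: M1 done at 5, M2 done at 14
  Job 1: M1 done at 16, M2 done at 19
  Job 4: M1 done at 25, M2 done at 27
Makespan = 27

27


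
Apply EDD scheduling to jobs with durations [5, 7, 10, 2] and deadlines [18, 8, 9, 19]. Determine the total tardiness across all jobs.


Sort by due date (EDD order): [(7, 8), (10, 9), (5, 18), (2, 19)]
Compute completion times and tardiness:
  Job 1: p=7, d=8, C=7, tardiness=max(0,7-8)=0
  Job 2: p=10, d=9, C=17, tardiness=max(0,17-9)=8
  Job 3: p=5, d=18, C=22, tardiness=max(0,22-18)=4
  Job 4: p=2, d=19, C=24, tardiness=max(0,24-19)=5
Total tardiness = 17

17


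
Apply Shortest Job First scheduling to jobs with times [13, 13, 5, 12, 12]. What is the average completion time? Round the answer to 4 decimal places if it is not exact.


SJF order (ascending): [5, 12, 12, 13, 13]
Completion times:
  Job 1: burst=5, C=5
  Job 2: burst=12, C=17
  Job 3: burst=12, C=29
  Job 4: burst=13, C=42
  Job 5: burst=13, C=55
Average completion = 148/5 = 29.6

29.6


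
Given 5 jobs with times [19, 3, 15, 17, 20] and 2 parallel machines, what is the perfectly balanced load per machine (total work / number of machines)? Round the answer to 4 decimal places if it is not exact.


Total processing time = 19 + 3 + 15 + 17 + 20 = 74
Number of machines = 2
Ideal balanced load = 74 / 2 = 37.0

37.0


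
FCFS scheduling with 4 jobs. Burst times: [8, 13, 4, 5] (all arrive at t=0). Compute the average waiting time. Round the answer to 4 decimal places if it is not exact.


FCFS order (as given): [8, 13, 4, 5]
Waiting times:
  Job 1: wait = 0
  Job 2: wait = 8
  Job 3: wait = 21
  Job 4: wait = 25
Sum of waiting times = 54
Average waiting time = 54/4 = 13.5

13.5


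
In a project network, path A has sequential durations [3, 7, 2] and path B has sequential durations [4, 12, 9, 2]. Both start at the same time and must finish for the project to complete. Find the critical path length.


Path A total = 3 + 7 + 2 = 12
Path B total = 4 + 12 + 9 + 2 = 27
Critical path = longest path = max(12, 27) = 27

27


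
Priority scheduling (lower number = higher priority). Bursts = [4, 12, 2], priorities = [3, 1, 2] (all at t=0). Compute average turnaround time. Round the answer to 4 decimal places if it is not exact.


Sort by priority (ascending = highest first):
Order: [(1, 12), (2, 2), (3, 4)]
Completion times:
  Priority 1, burst=12, C=12
  Priority 2, burst=2, C=14
  Priority 3, burst=4, C=18
Average turnaround = 44/3 = 14.6667

14.6667


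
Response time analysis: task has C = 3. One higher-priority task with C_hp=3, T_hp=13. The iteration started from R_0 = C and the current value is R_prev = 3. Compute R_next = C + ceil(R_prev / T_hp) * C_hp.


R_next = C + ceil(R_prev / T_hp) * C_hp
ceil(3 / 13) = ceil(0.2308) = 1
Interference = 1 * 3 = 3
R_next = 3 + 3 = 6

6


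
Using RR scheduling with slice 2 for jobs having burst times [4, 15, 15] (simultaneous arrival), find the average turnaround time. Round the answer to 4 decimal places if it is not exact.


Time quantum = 2
Execution trace:
  J1 runs 2 units, time = 2
  J2 runs 2 units, time = 4
  J3 runs 2 units, time = 6
  J1 runs 2 units, time = 8
  J2 runs 2 units, time = 10
  J3 runs 2 units, time = 12
  J2 runs 2 units, time = 14
  J3 runs 2 units, time = 16
  J2 runs 2 units, time = 18
  J3 runs 2 units, time = 20
  J2 runs 2 units, time = 22
  J3 runs 2 units, time = 24
  J2 runs 2 units, time = 26
  J3 runs 2 units, time = 28
  J2 runs 2 units, time = 30
  J3 runs 2 units, time = 32
  J2 runs 1 units, time = 33
  J3 runs 1 units, time = 34
Finish times: [8, 33, 34]
Average turnaround = 75/3 = 25.0

25.0


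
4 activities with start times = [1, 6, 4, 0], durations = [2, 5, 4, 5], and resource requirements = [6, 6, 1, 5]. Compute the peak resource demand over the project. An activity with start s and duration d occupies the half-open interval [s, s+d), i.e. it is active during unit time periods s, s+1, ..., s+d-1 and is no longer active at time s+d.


Each activity i is active on [start_i, start_i + duration_i).
Compute total resource usage per time slot:
  t=0: active resources = [5], total = 5
  t=1: active resources = [6, 5], total = 11
  t=2: active resources = [6, 5], total = 11
  t=3: active resources = [5], total = 5
  t=4: active resources = [1, 5], total = 6
  t=5: active resources = [1], total = 1
  t=6: active resources = [6, 1], total = 7
  t=7: active resources = [6, 1], total = 7
  t=8: active resources = [6], total = 6
  t=9: active resources = [6], total = 6
  t=10: active resources = [6], total = 6
Peak resource demand = 11

11


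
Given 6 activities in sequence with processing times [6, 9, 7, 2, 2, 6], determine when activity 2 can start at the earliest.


Activity 2 starts after activities 1 through 1 complete.
Predecessor durations: [6]
ES = 6 = 6

6


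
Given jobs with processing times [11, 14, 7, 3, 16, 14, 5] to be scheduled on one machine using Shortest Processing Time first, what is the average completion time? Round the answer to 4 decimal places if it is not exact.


Sort jobs by processing time (SPT order): [3, 5, 7, 11, 14, 14, 16]
Compute completion times sequentially:
  Job 1: processing = 3, completes at 3
  Job 2: processing = 5, completes at 8
  Job 3: processing = 7, completes at 15
  Job 4: processing = 11, completes at 26
  Job 5: processing = 14, completes at 40
  Job 6: processing = 14, completes at 54
  Job 7: processing = 16, completes at 70
Sum of completion times = 216
Average completion time = 216/7 = 30.8571

30.8571


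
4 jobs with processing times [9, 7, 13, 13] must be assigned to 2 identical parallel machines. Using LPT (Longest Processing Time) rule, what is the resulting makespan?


Sort jobs in decreasing order (LPT): [13, 13, 9, 7]
Assign each job to the least loaded machine:
  Machine 1: jobs [13, 9], load = 22
  Machine 2: jobs [13, 7], load = 20
Makespan = max load = 22

22


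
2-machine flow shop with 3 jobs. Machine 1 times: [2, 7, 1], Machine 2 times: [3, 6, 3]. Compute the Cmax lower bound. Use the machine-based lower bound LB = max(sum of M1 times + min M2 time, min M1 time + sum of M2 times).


LB1 = sum(M1 times) + min(M2 times) = 10 + 3 = 13
LB2 = min(M1 times) + sum(M2 times) = 1 + 12 = 13
Lower bound = max(LB1, LB2) = max(13, 13) = 13

13


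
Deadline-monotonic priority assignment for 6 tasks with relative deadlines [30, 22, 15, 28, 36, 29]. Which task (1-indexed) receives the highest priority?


Sort tasks by relative deadline (ascending):
  Task 3: deadline = 15
  Task 2: deadline = 22
  Task 4: deadline = 28
  Task 6: deadline = 29
  Task 1: deadline = 30
  Task 5: deadline = 36
Priority order (highest first): [3, 2, 4, 6, 1, 5]
Highest priority task = 3

3


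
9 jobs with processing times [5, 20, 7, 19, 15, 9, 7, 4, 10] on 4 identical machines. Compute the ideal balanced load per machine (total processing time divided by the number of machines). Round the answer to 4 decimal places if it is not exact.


Total processing time = 5 + 20 + 7 + 19 + 15 + 9 + 7 + 4 + 10 = 96
Number of machines = 4
Ideal balanced load = 96 / 4 = 24.0

24.0


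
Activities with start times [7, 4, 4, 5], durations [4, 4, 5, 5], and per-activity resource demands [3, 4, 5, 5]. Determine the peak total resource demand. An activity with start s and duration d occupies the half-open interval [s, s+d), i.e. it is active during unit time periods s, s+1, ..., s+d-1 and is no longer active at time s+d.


Each activity i is active on [start_i, start_i + duration_i).
Compute total resource usage per time slot:
  t=0: active resources = [], total = 0
  t=1: active resources = [], total = 0
  t=2: active resources = [], total = 0
  t=3: active resources = [], total = 0
  t=4: active resources = [4, 5], total = 9
  t=5: active resources = [4, 5, 5], total = 14
  t=6: active resources = [4, 5, 5], total = 14
  t=7: active resources = [3, 4, 5, 5], total = 17
  t=8: active resources = [3, 5, 5], total = 13
  t=9: active resources = [3, 5], total = 8
  t=10: active resources = [3], total = 3
Peak resource demand = 17

17


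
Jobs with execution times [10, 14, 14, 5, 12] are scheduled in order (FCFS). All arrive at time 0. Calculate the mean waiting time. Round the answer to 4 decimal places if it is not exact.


FCFS order (as given): [10, 14, 14, 5, 12]
Waiting times:
  Job 1: wait = 0
  Job 2: wait = 10
  Job 3: wait = 24
  Job 4: wait = 38
  Job 5: wait = 43
Sum of waiting times = 115
Average waiting time = 115/5 = 23.0

23.0


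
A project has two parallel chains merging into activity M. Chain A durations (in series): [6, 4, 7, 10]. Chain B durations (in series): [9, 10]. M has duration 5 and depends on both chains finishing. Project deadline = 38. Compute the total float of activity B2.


Forward pass: ES(B2) = sum of predecessors on chain B = 9
EF = ES + duration = 9 + 10 = 19
Backward pass: LF(M) = deadline = 38; LS(M) = 38 - 5 = 33
LF(B2) = LS(M) - sum(successors on chain B) = 33 - 0 = 33
LS = LF - duration = 33 - 10 = 23
Total float = LS - ES = 23 - 9 = 14

14


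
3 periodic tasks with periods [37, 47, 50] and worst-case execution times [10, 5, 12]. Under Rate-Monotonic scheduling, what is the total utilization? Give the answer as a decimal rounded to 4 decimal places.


Compute individual utilizations (exact fractions):
  Task 1: C/T = 10/37 (approx. 0.2703)
  Task 2: C/T = 5/47 (approx. 0.1064)
  Task 3: C/T = 12/50 = 6/25 (approx. 0.24)
Total utilization U = 10/37 + 5/47 + 6/25 = 26809/43475
Rounded to 4 decimal places: U = 0.6167
RM (Liu & Layland) bound for 3 tasks = 0.779763; compare with U = 26809/43475 (approx. 0.616653)
U <= bound, so schedulable by RM sufficient condition.

0.6167


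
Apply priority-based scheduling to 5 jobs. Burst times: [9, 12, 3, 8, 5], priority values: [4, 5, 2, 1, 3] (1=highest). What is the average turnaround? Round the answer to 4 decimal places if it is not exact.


Sort by priority (ascending = highest first):
Order: [(1, 8), (2, 3), (3, 5), (4, 9), (5, 12)]
Completion times:
  Priority 1, burst=8, C=8
  Priority 2, burst=3, C=11
  Priority 3, burst=5, C=16
  Priority 4, burst=9, C=25
  Priority 5, burst=12, C=37
Average turnaround = 97/5 = 19.4

19.4


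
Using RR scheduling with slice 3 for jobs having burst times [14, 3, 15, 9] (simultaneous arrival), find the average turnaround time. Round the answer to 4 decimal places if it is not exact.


Time quantum = 3
Execution trace:
  J1 runs 3 units, time = 3
  J2 runs 3 units, time = 6
  J3 runs 3 units, time = 9
  J4 runs 3 units, time = 12
  J1 runs 3 units, time = 15
  J3 runs 3 units, time = 18
  J4 runs 3 units, time = 21
  J1 runs 3 units, time = 24
  J3 runs 3 units, time = 27
  J4 runs 3 units, time = 30
  J1 runs 3 units, time = 33
  J3 runs 3 units, time = 36
  J1 runs 2 units, time = 38
  J3 runs 3 units, time = 41
Finish times: [38, 6, 41, 30]
Average turnaround = 115/4 = 28.75

28.75


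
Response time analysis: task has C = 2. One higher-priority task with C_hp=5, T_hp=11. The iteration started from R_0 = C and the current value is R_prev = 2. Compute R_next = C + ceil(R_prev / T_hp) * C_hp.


R_next = C + ceil(R_prev / T_hp) * C_hp
ceil(2 / 11) = ceil(0.1818) = 1
Interference = 1 * 5 = 5
R_next = 2 + 5 = 7

7


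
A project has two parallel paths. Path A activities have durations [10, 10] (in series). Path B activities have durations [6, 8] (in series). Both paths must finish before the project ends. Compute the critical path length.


Path A total = 10 + 10 = 20
Path B total = 6 + 8 = 14
Critical path = longest path = max(20, 14) = 20

20


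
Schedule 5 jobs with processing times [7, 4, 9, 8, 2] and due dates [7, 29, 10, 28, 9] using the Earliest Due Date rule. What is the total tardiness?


Sort by due date (EDD order): [(7, 7), (2, 9), (9, 10), (8, 28), (4, 29)]
Compute completion times and tardiness:
  Job 1: p=7, d=7, C=7, tardiness=max(0,7-7)=0
  Job 2: p=2, d=9, C=9, tardiness=max(0,9-9)=0
  Job 3: p=9, d=10, C=18, tardiness=max(0,18-10)=8
  Job 4: p=8, d=28, C=26, tardiness=max(0,26-28)=0
  Job 5: p=4, d=29, C=30, tardiness=max(0,30-29)=1
Total tardiness = 9

9


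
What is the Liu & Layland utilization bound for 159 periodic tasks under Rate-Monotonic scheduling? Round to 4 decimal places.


Compute 2^(1/159) = 1.0043689323
Subtract 1: 1.0043689323 - 1 = 0.0043689323
Multiply by n: 159 * 0.0043689323 = 0.6946602357
Round to 4 dp: 0.6947

0.6947


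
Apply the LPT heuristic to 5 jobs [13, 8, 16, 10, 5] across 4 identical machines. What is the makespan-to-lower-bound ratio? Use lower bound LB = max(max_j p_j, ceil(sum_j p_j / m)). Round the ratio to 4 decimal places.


LPT order: [16, 13, 10, 8, 5]
Machine loads after assignment: [16, 13, 10, 13]
LPT makespan = 16
Lower bound = max(max_job, ceil(total/4)) = max(16, 13) = 16
Ratio = 16 / 16 = 1.0

1.0


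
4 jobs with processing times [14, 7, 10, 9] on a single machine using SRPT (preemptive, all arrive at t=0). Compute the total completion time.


Since all jobs arrive at t=0, SRPT equals SPT ordering.
SPT order: [7, 9, 10, 14]
Completion times:
  Job 1: p=7, C=7
  Job 2: p=9, C=16
  Job 3: p=10, C=26
  Job 4: p=14, C=40
Total completion time = 7 + 16 + 26 + 40 = 89

89


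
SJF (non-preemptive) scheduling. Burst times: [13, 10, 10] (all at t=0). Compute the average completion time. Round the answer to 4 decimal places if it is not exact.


SJF order (ascending): [10, 10, 13]
Completion times:
  Job 1: burst=10, C=10
  Job 2: burst=10, C=20
  Job 3: burst=13, C=33
Average completion = 63/3 = 21.0

21.0


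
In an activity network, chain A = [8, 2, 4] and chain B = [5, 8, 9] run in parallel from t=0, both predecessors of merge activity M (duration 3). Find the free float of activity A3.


ES(A3) = sum of predecessors on chain A = 10
EF(A3) = ES + duration = 10 + 4 = 14
Successor of A3 is M. ES(M) = max(sum(A), sum(B)) = max(14, 22) = 22
Free float = ES(successor) - EF(current) = 22 - 14 = 8

8


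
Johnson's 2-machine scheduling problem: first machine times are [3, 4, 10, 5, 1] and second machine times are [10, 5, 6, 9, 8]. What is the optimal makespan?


Apply Johnson's rule:
  Group 1 (a <= b): [(5, 1, 8), (1, 3, 10), (2, 4, 5), (4, 5, 9)]
  Group 2 (a > b): [(3, 10, 6)]
Optimal job order: [5, 1, 2, 4, 3]
Schedule:
  Job 5: M1 done at 1, M2 done at 9
  Job 1: M1 done at 4, M2 done at 19
  Job 2: M1 done at 8, M2 done at 24
  Job 4: M1 done at 13, M2 done at 33
  Job 3: M1 done at 23, M2 done at 39
Makespan = 39

39


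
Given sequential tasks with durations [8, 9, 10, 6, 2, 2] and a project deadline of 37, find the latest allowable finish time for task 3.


LF(activity 3) = deadline - sum of successor durations
Successors: activities 4 through 6 with durations [6, 2, 2]
Sum of successor durations = 10
LF = 37 - 10 = 27

27


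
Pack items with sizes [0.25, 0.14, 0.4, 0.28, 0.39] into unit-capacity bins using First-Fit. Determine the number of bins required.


Place items sequentially using First-Fit:
  Item 0.25 -> new Bin 1
  Item 0.14 -> Bin 1 (now 0.39)
  Item 0.4 -> Bin 1 (now 0.79)
  Item 0.28 -> new Bin 2
  Item 0.39 -> Bin 2 (now 0.67)
Total bins used = 2

2


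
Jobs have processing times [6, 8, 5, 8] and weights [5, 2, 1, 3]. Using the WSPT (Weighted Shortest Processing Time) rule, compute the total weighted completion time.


Compute p/w ratios and sort ascending (WSPT): [(6, 5), (8, 3), (8, 2), (5, 1)]
Compute weighted completion times:
  Job (p=6,w=5): C=6, w*C=5*6=30
  Job (p=8,w=3): C=14, w*C=3*14=42
  Job (p=8,w=2): C=22, w*C=2*22=44
  Job (p=5,w=1): C=27, w*C=1*27=27
Total weighted completion time = 143

143


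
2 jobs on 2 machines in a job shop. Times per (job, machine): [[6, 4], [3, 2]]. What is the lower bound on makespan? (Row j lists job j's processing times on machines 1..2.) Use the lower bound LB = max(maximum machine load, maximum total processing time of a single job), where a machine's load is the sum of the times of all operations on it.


Machine loads:
  Machine 1: 6 + 3 = 9
  Machine 2: 4 + 2 = 6
Max machine load = 9
Job totals:
  Job 1: 10
  Job 2: 5
Max job total = 10
Lower bound = max(9, 10) = 10

10


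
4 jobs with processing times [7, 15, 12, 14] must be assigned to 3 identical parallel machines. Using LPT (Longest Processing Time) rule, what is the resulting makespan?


Sort jobs in decreasing order (LPT): [15, 14, 12, 7]
Assign each job to the least loaded machine:
  Machine 1: jobs [15], load = 15
  Machine 2: jobs [14], load = 14
  Machine 3: jobs [12, 7], load = 19
Makespan = max load = 19

19


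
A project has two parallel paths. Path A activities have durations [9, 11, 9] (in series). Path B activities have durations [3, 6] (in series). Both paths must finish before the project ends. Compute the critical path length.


Path A total = 9 + 11 + 9 = 29
Path B total = 3 + 6 = 9
Critical path = longest path = max(29, 9) = 29

29


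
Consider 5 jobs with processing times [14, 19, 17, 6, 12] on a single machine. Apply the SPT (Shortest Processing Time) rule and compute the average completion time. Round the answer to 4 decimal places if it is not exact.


Sort jobs by processing time (SPT order): [6, 12, 14, 17, 19]
Compute completion times sequentially:
  Job 1: processing = 6, completes at 6
  Job 2: processing = 12, completes at 18
  Job 3: processing = 14, completes at 32
  Job 4: processing = 17, completes at 49
  Job 5: processing = 19, completes at 68
Sum of completion times = 173
Average completion time = 173/5 = 34.6

34.6


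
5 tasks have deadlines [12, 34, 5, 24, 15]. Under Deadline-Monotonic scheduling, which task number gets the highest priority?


Sort tasks by relative deadline (ascending):
  Task 3: deadline = 5
  Task 1: deadline = 12
  Task 5: deadline = 15
  Task 4: deadline = 24
  Task 2: deadline = 34
Priority order (highest first): [3, 1, 5, 4, 2]
Highest priority task = 3

3


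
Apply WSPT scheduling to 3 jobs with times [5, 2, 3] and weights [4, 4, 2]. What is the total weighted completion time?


Compute p/w ratios and sort ascending (WSPT): [(2, 4), (5, 4), (3, 2)]
Compute weighted completion times:
  Job (p=2,w=4): C=2, w*C=4*2=8
  Job (p=5,w=4): C=7, w*C=4*7=28
  Job (p=3,w=2): C=10, w*C=2*10=20
Total weighted completion time = 56

56


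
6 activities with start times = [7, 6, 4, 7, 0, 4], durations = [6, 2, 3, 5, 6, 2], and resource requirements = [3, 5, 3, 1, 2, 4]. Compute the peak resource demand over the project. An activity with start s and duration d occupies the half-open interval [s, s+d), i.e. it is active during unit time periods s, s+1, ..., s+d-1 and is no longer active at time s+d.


Each activity i is active on [start_i, start_i + duration_i).
Compute total resource usage per time slot:
  t=0: active resources = [2], total = 2
  t=1: active resources = [2], total = 2
  t=2: active resources = [2], total = 2
  t=3: active resources = [2], total = 2
  t=4: active resources = [3, 2, 4], total = 9
  t=5: active resources = [3, 2, 4], total = 9
  t=6: active resources = [5, 3], total = 8
  t=7: active resources = [3, 5, 1], total = 9
  t=8: active resources = [3, 1], total = 4
  t=9: active resources = [3, 1], total = 4
  t=10: active resources = [3, 1], total = 4
  t=11: active resources = [3, 1], total = 4
  t=12: active resources = [3], total = 3
Peak resource demand = 9

9


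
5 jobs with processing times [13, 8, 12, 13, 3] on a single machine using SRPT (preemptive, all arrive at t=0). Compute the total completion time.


Since all jobs arrive at t=0, SRPT equals SPT ordering.
SPT order: [3, 8, 12, 13, 13]
Completion times:
  Job 1: p=3, C=3
  Job 2: p=8, C=11
  Job 3: p=12, C=23
  Job 4: p=13, C=36
  Job 5: p=13, C=49
Total completion time = 3 + 11 + 23 + 36 + 49 = 122

122


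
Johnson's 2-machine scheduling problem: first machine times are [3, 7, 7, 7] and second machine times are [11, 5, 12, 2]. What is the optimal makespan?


Apply Johnson's rule:
  Group 1 (a <= b): [(1, 3, 11), (3, 7, 12)]
  Group 2 (a > b): [(2, 7, 5), (4, 7, 2)]
Optimal job order: [1, 3, 2, 4]
Schedule:
  Job 1: M1 done at 3, M2 done at 14
  Job 3: M1 done at 10, M2 done at 26
  Job 2: M1 done at 17, M2 done at 31
  Job 4: M1 done at 24, M2 done at 33
Makespan = 33

33


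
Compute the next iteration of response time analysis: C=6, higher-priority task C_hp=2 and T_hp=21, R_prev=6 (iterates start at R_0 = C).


R_next = C + ceil(R_prev / T_hp) * C_hp
ceil(6 / 21) = ceil(0.2857) = 1
Interference = 1 * 2 = 2
R_next = 6 + 2 = 8

8


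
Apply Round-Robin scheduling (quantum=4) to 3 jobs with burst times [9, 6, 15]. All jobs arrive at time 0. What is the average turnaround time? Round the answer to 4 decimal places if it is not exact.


Time quantum = 4
Execution trace:
  J1 runs 4 units, time = 4
  J2 runs 4 units, time = 8
  J3 runs 4 units, time = 12
  J1 runs 4 units, time = 16
  J2 runs 2 units, time = 18
  J3 runs 4 units, time = 22
  J1 runs 1 units, time = 23
  J3 runs 4 units, time = 27
  J3 runs 3 units, time = 30
Finish times: [23, 18, 30]
Average turnaround = 71/3 = 23.6667

23.6667


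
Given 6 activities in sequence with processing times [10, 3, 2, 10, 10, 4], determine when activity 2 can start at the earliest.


Activity 2 starts after activities 1 through 1 complete.
Predecessor durations: [10]
ES = 10 = 10

10


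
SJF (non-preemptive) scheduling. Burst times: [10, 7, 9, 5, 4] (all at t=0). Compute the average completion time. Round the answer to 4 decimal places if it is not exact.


SJF order (ascending): [4, 5, 7, 9, 10]
Completion times:
  Job 1: burst=4, C=4
  Job 2: burst=5, C=9
  Job 3: burst=7, C=16
  Job 4: burst=9, C=25
  Job 5: burst=10, C=35
Average completion = 89/5 = 17.8

17.8


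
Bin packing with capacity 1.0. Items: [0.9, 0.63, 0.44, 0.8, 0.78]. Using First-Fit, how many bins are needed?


Place items sequentially using First-Fit:
  Item 0.9 -> new Bin 1
  Item 0.63 -> new Bin 2
  Item 0.44 -> new Bin 3
  Item 0.8 -> new Bin 4
  Item 0.78 -> new Bin 5
Total bins used = 5

5


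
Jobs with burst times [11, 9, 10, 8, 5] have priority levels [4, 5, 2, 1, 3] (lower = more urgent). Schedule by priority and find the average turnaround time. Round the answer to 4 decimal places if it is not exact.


Sort by priority (ascending = highest first):
Order: [(1, 8), (2, 10), (3, 5), (4, 11), (5, 9)]
Completion times:
  Priority 1, burst=8, C=8
  Priority 2, burst=10, C=18
  Priority 3, burst=5, C=23
  Priority 4, burst=11, C=34
  Priority 5, burst=9, C=43
Average turnaround = 126/5 = 25.2

25.2


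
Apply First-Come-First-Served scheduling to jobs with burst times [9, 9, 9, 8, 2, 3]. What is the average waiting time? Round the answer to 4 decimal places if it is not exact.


FCFS order (as given): [9, 9, 9, 8, 2, 3]
Waiting times:
  Job 1: wait = 0
  Job 2: wait = 9
  Job 3: wait = 18
  Job 4: wait = 27
  Job 5: wait = 35
  Job 6: wait = 37
Sum of waiting times = 126
Average waiting time = 126/6 = 21.0

21.0


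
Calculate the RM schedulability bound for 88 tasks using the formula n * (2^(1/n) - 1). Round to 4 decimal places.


Compute 2^(1/88) = 1.0079077751
Subtract 1: 1.0079077751 - 1 = 0.0079077751
Multiply by n: 88 * 0.0079077751 = 0.6958842088
Round to 4 dp: 0.6959

0.6959


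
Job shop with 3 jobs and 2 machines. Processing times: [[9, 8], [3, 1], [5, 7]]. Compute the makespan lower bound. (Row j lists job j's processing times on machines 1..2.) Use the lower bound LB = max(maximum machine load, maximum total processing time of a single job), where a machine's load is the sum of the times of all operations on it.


Machine loads:
  Machine 1: 9 + 3 + 5 = 17
  Machine 2: 8 + 1 + 7 = 16
Max machine load = 17
Job totals:
  Job 1: 17
  Job 2: 4
  Job 3: 12
Max job total = 17
Lower bound = max(17, 17) = 17

17


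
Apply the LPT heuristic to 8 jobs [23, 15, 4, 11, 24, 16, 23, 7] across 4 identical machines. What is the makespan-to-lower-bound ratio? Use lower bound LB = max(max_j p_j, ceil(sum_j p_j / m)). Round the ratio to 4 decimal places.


LPT order: [24, 23, 23, 16, 15, 11, 7, 4]
Machine loads after assignment: [28, 34, 30, 31]
LPT makespan = 34
Lower bound = max(max_job, ceil(total/4)) = max(24, 31) = 31
Ratio = 34 / 31 = 1.0968

1.0968


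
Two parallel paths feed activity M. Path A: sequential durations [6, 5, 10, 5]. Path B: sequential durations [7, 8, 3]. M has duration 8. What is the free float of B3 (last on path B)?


ES(B3) = sum of predecessors on chain B = 15
EF(B3) = ES + duration = 15 + 3 = 18
Successor of B3 is M. ES(M) = max(sum(A), sum(B)) = max(26, 18) = 26
Free float = ES(successor) - EF(current) = 26 - 18 = 8

8


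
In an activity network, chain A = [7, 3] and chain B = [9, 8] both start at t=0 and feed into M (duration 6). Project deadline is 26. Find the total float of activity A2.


Forward pass: ES(A2) = sum of predecessors on chain A = 7
EF = ES + duration = 7 + 3 = 10
Backward pass: LF(M) = deadline = 26; LS(M) = 26 - 6 = 20
LF(A2) = LS(M) - sum(successors on chain A) = 20 - 0 = 20
LS = LF - duration = 20 - 3 = 17
Total float = LS - ES = 17 - 7 = 10

10


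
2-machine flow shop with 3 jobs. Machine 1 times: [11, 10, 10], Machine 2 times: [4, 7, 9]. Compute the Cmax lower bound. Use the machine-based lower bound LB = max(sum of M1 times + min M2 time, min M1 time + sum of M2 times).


LB1 = sum(M1 times) + min(M2 times) = 31 + 4 = 35
LB2 = min(M1 times) + sum(M2 times) = 10 + 20 = 30
Lower bound = max(LB1, LB2) = max(35, 30) = 35

35


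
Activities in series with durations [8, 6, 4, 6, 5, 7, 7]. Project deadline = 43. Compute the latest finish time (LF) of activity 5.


LF(activity 5) = deadline - sum of successor durations
Successors: activities 6 through 7 with durations [7, 7]
Sum of successor durations = 14
LF = 43 - 14 = 29

29


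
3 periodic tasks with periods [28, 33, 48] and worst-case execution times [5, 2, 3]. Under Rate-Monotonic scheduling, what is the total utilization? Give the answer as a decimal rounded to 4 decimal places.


Compute individual utilizations (exact fractions):
  Task 1: C/T = 5/28 (approx. 0.1786)
  Task 2: C/T = 2/33 (approx. 0.0606)
  Task 3: C/T = 3/48 = 1/16 (approx. 0.0625)
Total utilization U = 5/28 + 2/33 + 1/16 = 1115/3696
Rounded to 4 decimal places: U = 0.3017
RM (Liu & Layland) bound for 3 tasks = 0.779763; compare with U = 1115/3696 (approx. 0.301677)
U <= bound, so schedulable by RM sufficient condition.

0.3017


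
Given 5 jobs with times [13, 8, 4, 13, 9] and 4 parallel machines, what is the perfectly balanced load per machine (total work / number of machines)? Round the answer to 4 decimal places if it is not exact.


Total processing time = 13 + 8 + 4 + 13 + 9 = 47
Number of machines = 4
Ideal balanced load = 47 / 4 = 11.75

11.75


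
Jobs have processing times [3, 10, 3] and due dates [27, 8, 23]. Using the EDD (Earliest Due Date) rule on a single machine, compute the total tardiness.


Sort by due date (EDD order): [(10, 8), (3, 23), (3, 27)]
Compute completion times and tardiness:
  Job 1: p=10, d=8, C=10, tardiness=max(0,10-8)=2
  Job 2: p=3, d=23, C=13, tardiness=max(0,13-23)=0
  Job 3: p=3, d=27, C=16, tardiness=max(0,16-27)=0
Total tardiness = 2

2


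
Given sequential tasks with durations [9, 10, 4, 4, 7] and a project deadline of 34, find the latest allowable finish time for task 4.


LF(activity 4) = deadline - sum of successor durations
Successors: activities 5 through 5 with durations [7]
Sum of successor durations = 7
LF = 34 - 7 = 27

27


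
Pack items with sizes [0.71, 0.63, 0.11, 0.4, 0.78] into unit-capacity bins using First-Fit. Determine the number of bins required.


Place items sequentially using First-Fit:
  Item 0.71 -> new Bin 1
  Item 0.63 -> new Bin 2
  Item 0.11 -> Bin 1 (now 0.82)
  Item 0.4 -> new Bin 3
  Item 0.78 -> new Bin 4
Total bins used = 4

4


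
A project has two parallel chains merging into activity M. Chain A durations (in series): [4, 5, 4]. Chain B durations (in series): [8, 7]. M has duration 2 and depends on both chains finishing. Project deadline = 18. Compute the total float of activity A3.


Forward pass: ES(A3) = sum of predecessors on chain A = 9
EF = ES + duration = 9 + 4 = 13
Backward pass: LF(M) = deadline = 18; LS(M) = 18 - 2 = 16
LF(A3) = LS(M) - sum(successors on chain A) = 16 - 0 = 16
LS = LF - duration = 16 - 4 = 12
Total float = LS - ES = 12 - 9 = 3

3


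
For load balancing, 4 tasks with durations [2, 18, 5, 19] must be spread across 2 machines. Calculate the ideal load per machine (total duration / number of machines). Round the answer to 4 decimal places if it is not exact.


Total processing time = 2 + 18 + 5 + 19 = 44
Number of machines = 2
Ideal balanced load = 44 / 2 = 22.0

22.0


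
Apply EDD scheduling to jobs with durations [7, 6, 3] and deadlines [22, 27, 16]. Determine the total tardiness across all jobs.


Sort by due date (EDD order): [(3, 16), (7, 22), (6, 27)]
Compute completion times and tardiness:
  Job 1: p=3, d=16, C=3, tardiness=max(0,3-16)=0
  Job 2: p=7, d=22, C=10, tardiness=max(0,10-22)=0
  Job 3: p=6, d=27, C=16, tardiness=max(0,16-27)=0
Total tardiness = 0

0


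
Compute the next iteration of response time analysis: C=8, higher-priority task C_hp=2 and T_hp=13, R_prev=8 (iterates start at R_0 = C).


R_next = C + ceil(R_prev / T_hp) * C_hp
ceil(8 / 13) = ceil(0.6154) = 1
Interference = 1 * 2 = 2
R_next = 8 + 2 = 10

10


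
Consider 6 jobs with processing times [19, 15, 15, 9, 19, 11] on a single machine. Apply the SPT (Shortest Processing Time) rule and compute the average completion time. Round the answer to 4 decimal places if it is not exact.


Sort jobs by processing time (SPT order): [9, 11, 15, 15, 19, 19]
Compute completion times sequentially:
  Job 1: processing = 9, completes at 9
  Job 2: processing = 11, completes at 20
  Job 3: processing = 15, completes at 35
  Job 4: processing = 15, completes at 50
  Job 5: processing = 19, completes at 69
  Job 6: processing = 19, completes at 88
Sum of completion times = 271
Average completion time = 271/6 = 45.1667

45.1667


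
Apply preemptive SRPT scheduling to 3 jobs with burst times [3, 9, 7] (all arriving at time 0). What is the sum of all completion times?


Since all jobs arrive at t=0, SRPT equals SPT ordering.
SPT order: [3, 7, 9]
Completion times:
  Job 1: p=3, C=3
  Job 2: p=7, C=10
  Job 3: p=9, C=19
Total completion time = 3 + 10 + 19 = 32

32


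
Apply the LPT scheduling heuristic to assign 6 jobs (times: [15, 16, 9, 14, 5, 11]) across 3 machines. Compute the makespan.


Sort jobs in decreasing order (LPT): [16, 15, 14, 11, 9, 5]
Assign each job to the least loaded machine:
  Machine 1: jobs [16, 5], load = 21
  Machine 2: jobs [15, 9], load = 24
  Machine 3: jobs [14, 11], load = 25
Makespan = max load = 25

25


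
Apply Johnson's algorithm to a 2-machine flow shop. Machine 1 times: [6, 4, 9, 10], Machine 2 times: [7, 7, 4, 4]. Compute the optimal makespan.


Apply Johnson's rule:
  Group 1 (a <= b): [(2, 4, 7), (1, 6, 7)]
  Group 2 (a > b): [(3, 9, 4), (4, 10, 4)]
Optimal job order: [2, 1, 3, 4]
Schedule:
  Job 2: M1 done at 4, M2 done at 11
  Job 1: M1 done at 10, M2 done at 18
  Job 3: M1 done at 19, M2 done at 23
  Job 4: M1 done at 29, M2 done at 33
Makespan = 33

33


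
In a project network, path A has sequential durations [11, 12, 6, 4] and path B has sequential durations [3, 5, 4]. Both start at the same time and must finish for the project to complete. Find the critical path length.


Path A total = 11 + 12 + 6 + 4 = 33
Path B total = 3 + 5 + 4 = 12
Critical path = longest path = max(33, 12) = 33

33


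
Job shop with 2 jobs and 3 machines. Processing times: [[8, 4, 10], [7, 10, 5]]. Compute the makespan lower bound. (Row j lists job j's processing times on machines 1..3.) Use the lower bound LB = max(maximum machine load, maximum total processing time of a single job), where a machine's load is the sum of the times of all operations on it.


Machine loads:
  Machine 1: 8 + 7 = 15
  Machine 2: 4 + 10 = 14
  Machine 3: 10 + 5 = 15
Max machine load = 15
Job totals:
  Job 1: 22
  Job 2: 22
Max job total = 22
Lower bound = max(15, 22) = 22

22


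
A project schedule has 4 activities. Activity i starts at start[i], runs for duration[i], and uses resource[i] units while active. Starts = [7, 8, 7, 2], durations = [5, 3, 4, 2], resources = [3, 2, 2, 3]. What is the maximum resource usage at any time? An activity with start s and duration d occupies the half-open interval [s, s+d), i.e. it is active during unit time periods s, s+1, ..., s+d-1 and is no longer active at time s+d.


Each activity i is active on [start_i, start_i + duration_i).
Compute total resource usage per time slot:
  t=0: active resources = [], total = 0
  t=1: active resources = [], total = 0
  t=2: active resources = [3], total = 3
  t=3: active resources = [3], total = 3
  t=4: active resources = [], total = 0
  t=5: active resources = [], total = 0
  t=6: active resources = [], total = 0
  t=7: active resources = [3, 2], total = 5
  t=8: active resources = [3, 2, 2], total = 7
  t=9: active resources = [3, 2, 2], total = 7
  t=10: active resources = [3, 2, 2], total = 7
  t=11: active resources = [3], total = 3
Peak resource demand = 7

7
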